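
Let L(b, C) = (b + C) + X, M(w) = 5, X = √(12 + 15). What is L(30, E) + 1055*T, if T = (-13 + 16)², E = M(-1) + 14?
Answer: 9544 + 3*√3 ≈ 9549.2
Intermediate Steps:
X = 3*√3 (X = √27 = 3*√3 ≈ 5.1962)
E = 19 (E = 5 + 14 = 19)
L(b, C) = C + b + 3*√3 (L(b, C) = (b + C) + 3*√3 = (C + b) + 3*√3 = C + b + 3*√3)
T = 9 (T = 3² = 9)
L(30, E) + 1055*T = (19 + 30 + 3*√3) + 1055*9 = (49 + 3*√3) + 9495 = 9544 + 3*√3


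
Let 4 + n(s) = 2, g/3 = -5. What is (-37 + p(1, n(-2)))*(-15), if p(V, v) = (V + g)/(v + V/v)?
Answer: 471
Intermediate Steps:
g = -15 (g = 3*(-5) = -15)
n(s) = -2 (n(s) = -4 + 2 = -2)
p(V, v) = (-15 + V)/(v + V/v) (p(V, v) = (V - 15)/(v + V/v) = (-15 + V)/(v + V/v))
(-37 + p(1, n(-2)))*(-15) = (-37 - 2*(-15 + 1)/(1 + (-2)**2))*(-15) = (-37 - 2*(-14)/(1 + 4))*(-15) = (-37 - 2*(-14)/5)*(-15) = (-37 - 2*1/5*(-14))*(-15) = (-37 + 28/5)*(-15) = -157/5*(-15) = 471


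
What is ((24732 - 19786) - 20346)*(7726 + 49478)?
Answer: -880941600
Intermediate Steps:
((24732 - 19786) - 20346)*(7726 + 49478) = (4946 - 20346)*57204 = -15400*57204 = -880941600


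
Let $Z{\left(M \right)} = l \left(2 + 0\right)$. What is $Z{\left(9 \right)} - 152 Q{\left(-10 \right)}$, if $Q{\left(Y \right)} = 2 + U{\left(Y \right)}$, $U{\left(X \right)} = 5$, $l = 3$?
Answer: $-1058$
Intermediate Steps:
$Q{\left(Y \right)} = 7$ ($Q{\left(Y \right)} = 2 + 5 = 7$)
$Z{\left(M \right)} = 6$ ($Z{\left(M \right)} = 3 \left(2 + 0\right) = 3 \cdot 2 = 6$)
$Z{\left(9 \right)} - 152 Q{\left(-10 \right)} = 6 - 1064 = -1058$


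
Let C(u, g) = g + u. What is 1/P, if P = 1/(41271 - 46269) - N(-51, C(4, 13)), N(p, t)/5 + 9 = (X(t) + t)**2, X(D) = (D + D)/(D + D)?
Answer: -4998/7871851 ≈ -0.00063492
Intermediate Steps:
X(D) = 1 (X(D) = (2*D)/((2*D)) = (2*D)*(1/(2*D)) = 1)
N(p, t) = -45 + 5*(1 + t)**2
P = -7871851/4998 (P = 1/(41271 - 46269) - (-45 + 5*(1 + (13 + 4))**2) = 1/(-4998) - (-45 + 5*(1 + 17)**2) = -1/4998 - (-45 + 5*18**2) = -1/4998 - (-45 + 5*324) = -1/4998 - (-45 + 1620) = -1/4998 - 1*1575 = -1/4998 - 1575 = -7871851/4998 ≈ -1575.0)
1/P = 1/(-7871851/4998) = -4998/7871851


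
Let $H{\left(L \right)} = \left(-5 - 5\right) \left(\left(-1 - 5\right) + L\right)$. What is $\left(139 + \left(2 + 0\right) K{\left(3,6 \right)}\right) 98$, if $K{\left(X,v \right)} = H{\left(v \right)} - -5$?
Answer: $14602$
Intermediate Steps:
$H{\left(L \right)} = 60 - 10 L$ ($H{\left(L \right)} = - 10 \left(-6 + L\right) = 60 - 10 L$)
$K{\left(X,v \right)} = 65 - 10 v$ ($K{\left(X,v \right)} = \left(60 - 10 v\right) - -5 = \left(60 - 10 v\right) + 5 = 65 - 10 v$)
$\left(139 + \left(2 + 0\right) K{\left(3,6 \right)}\right) 98 = \left(139 + \left(2 + 0\right) \left(65 - 60\right)\right) 98 = \left(139 + 2 \left(65 - 60\right)\right) 98 = \left(139 + 2 \cdot 5\right) 98 = \left(139 + 10\right) 98 = 149 \cdot 98 = 14602$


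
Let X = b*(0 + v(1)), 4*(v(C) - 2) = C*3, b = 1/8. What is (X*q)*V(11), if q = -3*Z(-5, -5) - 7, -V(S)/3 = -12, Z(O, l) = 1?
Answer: -495/4 ≈ -123.75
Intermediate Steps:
b = 1/8 ≈ 0.12500
v(C) = 2 + 3*C/4 (v(C) = 2 + (C*3)/4 = 2 + (3*C)/4 = 2 + 3*C/4)
V(S) = 36 (V(S) = -3*(-12) = 36)
q = -10 (q = -3*1 - 7 = -3 - 7 = -10)
X = 11/32 (X = (0 + (2 + (3/4)*1))/8 = (0 + (2 + 3/4))/8 = (0 + 11/4)/8 = (1/8)*(11/4) = 11/32 ≈ 0.34375)
(X*q)*V(11) = ((11/32)*(-10))*36 = -55/16*36 = -495/4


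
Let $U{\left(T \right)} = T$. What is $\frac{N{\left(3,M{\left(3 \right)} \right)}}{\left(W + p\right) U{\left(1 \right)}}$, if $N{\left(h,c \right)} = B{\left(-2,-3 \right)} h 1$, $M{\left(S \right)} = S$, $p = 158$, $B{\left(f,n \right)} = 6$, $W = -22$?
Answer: $\frac{9}{68} \approx 0.13235$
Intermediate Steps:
$N{\left(h,c \right)} = 6 h$ ($N{\left(h,c \right)} = 6 h 1 = 6 h$)
$\frac{N{\left(3,M{\left(3 \right)} \right)}}{\left(W + p\right) U{\left(1 \right)}} = \frac{6 \cdot 3}{\left(-22 + 158\right) 1} = \frac{18}{136 \cdot 1} = \frac{18}{136} = 18 \cdot \frac{1}{136} = \frac{9}{68}$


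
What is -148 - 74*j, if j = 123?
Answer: -9250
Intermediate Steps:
-148 - 74*j = -148 - 74*123 = -148 - 9102 = -9250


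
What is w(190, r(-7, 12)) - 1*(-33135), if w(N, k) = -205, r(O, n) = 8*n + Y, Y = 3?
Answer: 32930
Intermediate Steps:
r(O, n) = 3 + 8*n (r(O, n) = 8*n + 3 = 3 + 8*n)
w(190, r(-7, 12)) - 1*(-33135) = -205 - 1*(-33135) = -205 + 33135 = 32930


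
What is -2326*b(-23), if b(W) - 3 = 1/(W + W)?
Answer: -159331/23 ≈ -6927.4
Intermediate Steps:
b(W) = 3 + 1/(2*W) (b(W) = 3 + 1/(W + W) = 3 + 1/(2*W))
-2326*b(-23) = -2326*(3 + (½)/(-23)) = -2326*(3 + (½)*(-1/23)) = -2326*(3 - 1/46) = -2326*137/46 = -159331/23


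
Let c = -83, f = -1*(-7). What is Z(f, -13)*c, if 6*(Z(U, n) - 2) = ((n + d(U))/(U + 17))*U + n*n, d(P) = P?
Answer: -19837/8 ≈ -2479.6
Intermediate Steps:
f = 7
Z(U, n) = 2 + n**2/6 + U*(U + n)/(6*(17 + U)) (Z(U, n) = 2 + (((n + U)/(U + 17))*U + n*n)/6 = 2 + (((U + n)/(17 + U))*U + n**2)/6 = 2 + (U*(U + n)/(17 + U) + n**2)/6 = 2 + (n**2 + U*(U + n)/(17 + U))/6 = 2 + (n**2/6 + U*(U + n)/(6*(17 + U))) = 2 + n**2/6 + U*(U + n)/(6*(17 + U)))
Z(f, -13)*c = ((204 + 7**2 + 12*7 + 17*(-13)**2 + 7*(-13) + 7*(-13)**2)/(6*(17 + 7)))*(-83) = ((1/6)*(204 + 49 + 84 + 17*169 - 91 + 7*169)/24)*(-83) = ((1/6)*(1/24)*(204 + 49 + 84 + 2873 - 91 + 1183))*(-83) = ((1/6)*(1/24)*4302)*(-83) = (239/8)*(-83) = -19837/8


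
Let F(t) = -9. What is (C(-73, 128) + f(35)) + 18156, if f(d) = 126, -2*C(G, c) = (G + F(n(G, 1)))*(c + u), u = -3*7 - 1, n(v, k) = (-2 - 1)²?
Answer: 22628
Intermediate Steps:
n(v, k) = 9 (n(v, k) = (-3)² = 9)
u = -22 (u = -21 - 1 = -22)
C(G, c) = -(-22 + c)*(-9 + G)/2 (C(G, c) = -(G - 9)*(c - 22)/2 = -(-9 + G)*(-22 + c)/2 = -(-22 + c)*(-9 + G)/2)
(C(-73, 128) + f(35)) + 18156 = ((-99 + 11*(-73) + (9/2)*128 - ½*(-73)*128) + 126) + 18156 = ((-99 - 803 + 576 + 4672) + 126) + 18156 = (4346 + 126) + 18156 = 4472 + 18156 = 22628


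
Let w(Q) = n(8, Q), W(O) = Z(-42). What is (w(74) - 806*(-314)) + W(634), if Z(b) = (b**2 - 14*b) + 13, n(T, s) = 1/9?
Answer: 2299042/9 ≈ 2.5545e+5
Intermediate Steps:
n(T, s) = 1/9
Z(b) = 13 + b**2 - 14*b
W(O) = 2365 (W(O) = 13 + (-42)**2 - 14*(-42) = 13 + 1764 + 588 = 2365)
w(Q) = 1/9
(w(74) - 806*(-314)) + W(634) = (1/9 - 806*(-314)) + 2365 = (1/9 + 253084) + 2365 = 2277757/9 + 2365 = 2299042/9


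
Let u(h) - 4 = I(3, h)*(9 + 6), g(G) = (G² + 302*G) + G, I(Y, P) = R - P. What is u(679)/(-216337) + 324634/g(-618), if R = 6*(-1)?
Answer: 36114900614/21057161895 ≈ 1.7151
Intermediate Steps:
R = -6
I(Y, P) = -6 - P
g(G) = G² + 303*G
u(h) = -86 - 15*h (u(h) = 4 + (-6 - h)*(9 + 6) = 4 + (-6 - h)*15 = 4 + (-90 - 15*h) = -86 - 15*h)
u(679)/(-216337) + 324634/g(-618) = (-86 - 15*679)/(-216337) + 324634/((-618*(303 - 618))) = (-86 - 10185)*(-1/216337) + 324634/((-618*(-315))) = -10271*(-1/216337) + 324634/194670 = 10271/216337 + 324634*(1/194670) = 10271/216337 + 162317/97335 = 36114900614/21057161895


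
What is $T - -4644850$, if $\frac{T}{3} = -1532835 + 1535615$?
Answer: $4653190$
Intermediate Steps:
$T = 8340$ ($T = 3 \left(-1532835 + 1535615\right) = 3 \cdot 2780 = 8340$)
$T - -4644850 = 8340 - -4644850 = 8340 + 4644850 = 4653190$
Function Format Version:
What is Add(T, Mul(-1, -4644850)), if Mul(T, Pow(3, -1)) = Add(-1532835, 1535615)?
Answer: 4653190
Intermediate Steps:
T = 8340 (T = Mul(3, Add(-1532835, 1535615)) = Mul(3, 2780) = 8340)
Add(T, Mul(-1, -4644850)) = Add(8340, Mul(-1, -4644850)) = Add(8340, 4644850) = 4653190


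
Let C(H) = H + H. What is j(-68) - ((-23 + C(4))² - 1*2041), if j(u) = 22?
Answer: 1838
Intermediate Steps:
C(H) = 2*H
j(-68) - ((-23 + C(4))² - 1*2041) = 22 - ((-23 + 2*4)² - 1*2041) = 22 - ((-23 + 8)² - 2041) = 22 - ((-15)² - 2041) = 22 - (225 - 2041) = 22 - 1*(-1816) = 22 + 1816 = 1838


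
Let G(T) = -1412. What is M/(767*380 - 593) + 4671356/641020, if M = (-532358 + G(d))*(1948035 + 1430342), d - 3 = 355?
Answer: -288983702374852537/46612891085 ≈ -6.1996e+6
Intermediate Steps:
d = 358 (d = 3 + 355 = 358)
M = -1803276291290 (M = (-532358 - 1412)*(1948035 + 1430342) = -533770*3378377 = -1803276291290)
M/(767*380 - 593) + 4671356/641020 = -1803276291290/(767*380 - 593) + 4671356/641020 = -1803276291290/(291460 - 593) + 4671356*(1/641020) = -1803276291290/290867 + 1167839/160255 = -288983702374852537/46612891085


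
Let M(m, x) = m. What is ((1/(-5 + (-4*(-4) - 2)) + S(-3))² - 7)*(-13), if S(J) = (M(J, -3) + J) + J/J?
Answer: -17797/81 ≈ -219.72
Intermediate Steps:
S(J) = 1 + 2*J (S(J) = (J + J) + J/J = 2*J + 1 = 1 + 2*J)
((1/(-5 + (-4*(-4) - 2)) + S(-3))² - 7)*(-13) = ((1/(-5 + (-4*(-4) - 2)) + (1 + 2*(-3)))² - 7)*(-13) = ((1/(-5 + (16 - 2)) + (1 - 6))² - 7)*(-13) = ((1/(-5 + 14) - 5)² - 7)*(-13) = ((1/9 - 5)² - 7)*(-13) = ((⅑ - 5)² - 7)*(-13) = ((-44/9)² - 7)*(-13) = (1936/81 - 7)*(-13) = (1369/81)*(-13) = -17797/81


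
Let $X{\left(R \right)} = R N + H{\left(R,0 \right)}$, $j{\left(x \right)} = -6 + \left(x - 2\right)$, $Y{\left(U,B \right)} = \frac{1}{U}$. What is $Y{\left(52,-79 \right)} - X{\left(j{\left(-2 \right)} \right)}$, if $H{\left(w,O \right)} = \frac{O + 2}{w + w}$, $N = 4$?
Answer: $\frac{10431}{260} \approx 40.119$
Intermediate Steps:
$j{\left(x \right)} = -8 + x$ ($j{\left(x \right)} = -6 + \left(-2 + x\right) = -8 + x$)
$H{\left(w,O \right)} = \frac{2 + O}{2 w}$
$X{\left(R \right)} = \frac{1}{R} + 4 R$ ($X{\left(R \right)} = R 4 + \frac{2 + 0}{2 R} = 4 R + \frac{1}{2} \frac{1}{R} 2 = 4 R + \frac{1}{R} = \frac{1}{R} + 4 R$)
$Y{\left(52,-79 \right)} - X{\left(j{\left(-2 \right)} \right)} = \frac{1}{52} - \left(\frac{1}{-8 - 2} + 4 \left(-8 - 2\right)\right) = \frac{1}{52} - \left(\frac{1}{-10} + 4 \left(-10\right)\right) = \frac{1}{52} - \left(- \frac{1}{10} - 40\right) = \frac{1}{52} - - \frac{401}{10} = \frac{1}{52} + \frac{401}{10} = \frac{10431}{260}$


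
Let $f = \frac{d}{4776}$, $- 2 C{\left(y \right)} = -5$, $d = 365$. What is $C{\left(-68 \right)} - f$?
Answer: $\frac{11575}{4776} \approx 2.4236$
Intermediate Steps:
$C{\left(y \right)} = \frac{5}{2}$ ($C{\left(y \right)} = \left(- \frac{1}{2}\right) \left(-5\right) = \frac{5}{2}$)
$f = \frac{365}{4776} \approx 0.076424$
$C{\left(-68 \right)} - f = \frac{5}{2} - \frac{365}{4776} = \frac{11575}{4776}$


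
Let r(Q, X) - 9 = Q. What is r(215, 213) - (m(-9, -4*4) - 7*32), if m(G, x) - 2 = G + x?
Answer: 471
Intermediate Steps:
r(Q, X) = 9 + Q
m(G, x) = 2 + G + x (m(G, x) = 2 + (G + x) = 2 + G + x)
r(215, 213) - (m(-9, -4*4) - 7*32) = (9 + 215) - ((2 - 9 - 4*4) - 7*32) = 224 - ((2 - 9 - 16) - 224) = 224 - (-23 - 224) = 224 - 1*(-247) = 224 + 247 = 471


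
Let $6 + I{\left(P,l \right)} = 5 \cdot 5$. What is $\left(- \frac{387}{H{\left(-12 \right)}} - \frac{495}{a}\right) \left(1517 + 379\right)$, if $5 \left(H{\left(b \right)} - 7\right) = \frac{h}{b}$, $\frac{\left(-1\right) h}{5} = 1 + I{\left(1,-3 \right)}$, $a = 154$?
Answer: $- \frac{8258976}{91} \approx -90758.0$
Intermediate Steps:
$I{\left(P,l \right)} = 19$ ($I{\left(P,l \right)} = -6 + 5 \cdot 5 = -6 + 25 = 19$)
$h = -100$ ($h = - 5 \left(1 + 19\right) = \left(-5\right) 20 = -100$)
$H{\left(b \right)} = 7 - \frac{20}{b}$ ($H{\left(b \right)} = 7 + \frac{\left(-100\right) \frac{1}{b}}{5} = 7 - \frac{20}{b}$)
$\left(- \frac{387}{H{\left(-12 \right)}} - \frac{495}{a}\right) \left(1517 + 379\right) = \left(- \frac{387}{7 - \frac{20}{-12}} - \frac{495}{154}\right) \left(1517 + 379\right) = \left(- \frac{387}{7 - - \frac{5}{3}} - \frac{45}{14}\right) 1896 = \left(- \frac{387}{7 + \frac{5}{3}} - \frac{45}{14}\right) 1896 = \left(- \frac{387}{\frac{26}{3}} - \frac{45}{14}\right) 1896 = \left(\left(-387\right) \frac{3}{26} - \frac{45}{14}\right) 1896 = \left(- \frac{1161}{26} - \frac{45}{14}\right) 1896 = \left(- \frac{4356}{91}\right) 1896 = - \frac{8258976}{91}$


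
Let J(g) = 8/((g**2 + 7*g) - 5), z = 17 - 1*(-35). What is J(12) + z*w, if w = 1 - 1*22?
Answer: -243508/223 ≈ -1092.0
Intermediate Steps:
w = -21 (w = 1 - 22 = -21)
z = 52 (z = 17 + 35 = 52)
J(g) = 8/(-5 + g**2 + 7*g)
J(12) + z*w = 8/(-5 + 12**2 + 7*12) + 52*(-21) = 8/(-5 + 144 + 84) - 1092 = 8/223 - 1092 = -243508/223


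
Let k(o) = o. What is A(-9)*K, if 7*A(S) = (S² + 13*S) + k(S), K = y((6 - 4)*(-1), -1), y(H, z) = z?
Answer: 45/7 ≈ 6.4286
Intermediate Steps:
K = -1
A(S) = 2*S + S²/7 (A(S) = ((S² + 13*S) + S)/7 = (S² + 14*S)/7 = 2*S + S²/7)
A(-9)*K = ((⅐)*(-9)*(14 - 9))*(-1) = ((⅐)*(-9)*5)*(-1) = -45/7*(-1) = 45/7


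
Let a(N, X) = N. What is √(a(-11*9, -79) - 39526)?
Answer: 5*I*√1585 ≈ 199.06*I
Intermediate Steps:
√(a(-11*9, -79) - 39526) = √(-11*9 - 39526) = √(-99 - 39526) = √(-39625) = 5*I*√1585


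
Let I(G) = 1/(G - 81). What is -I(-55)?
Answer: 1/136 ≈ 0.0073529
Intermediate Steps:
I(G) = 1/(-81 + G)
-I(-55) = -1/(-81 - 55) = -1/(-136) = -1*(-1/136) = 1/136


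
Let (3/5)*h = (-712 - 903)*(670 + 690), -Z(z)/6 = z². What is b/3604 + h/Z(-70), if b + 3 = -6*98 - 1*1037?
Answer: 49294423/397341 ≈ 124.06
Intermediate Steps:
Z(z) = -6*z²
h = -10982000/3 (h = 5*((-712 - 903)*(670 + 690))/3 = 5*(-1615*1360)/3 = (5/3)*(-2196400) = -10982000/3 ≈ -3.6607e+6)
b = -1628 (b = -3 + (-6*98 - 1*1037) = -3 + (-588 - 1037) = -3 - 1625 = -1628)
b/3604 + h/Z(-70) = -1628/3604 - 10982000/(3*((-6*(-70)²))) = -1628*1/3604 - 10982000/(3*((-6*4900))) = -407/901 - 10982000/3/(-29400) = -407/901 - 10982000/3*(-1/29400) = -407/901 + 54910/441 = 49294423/397341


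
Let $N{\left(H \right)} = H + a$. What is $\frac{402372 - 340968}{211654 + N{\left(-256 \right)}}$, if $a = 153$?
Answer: $\frac{20468}{70517} \approx 0.29026$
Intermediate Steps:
$N{\left(H \right)} = 153 + H$ ($N{\left(H \right)} = H + 153 = 153 + H$)
$\frac{402372 - 340968}{211654 + N{\left(-256 \right)}} = \frac{402372 - 340968}{211654 + \left(153 - 256\right)} = \frac{61404}{211654 - 103} = \frac{61404}{211551} = 61404 \cdot \frac{1}{211551} = \frac{20468}{70517}$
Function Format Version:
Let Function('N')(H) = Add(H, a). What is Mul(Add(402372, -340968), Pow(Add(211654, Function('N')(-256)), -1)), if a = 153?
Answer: Rational(20468, 70517) ≈ 0.29026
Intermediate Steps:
Function('N')(H) = Add(153, H) (Function('N')(H) = Add(H, 153) = Add(153, H))
Mul(Add(402372, -340968), Pow(Add(211654, Function('N')(-256)), -1)) = Mul(Add(402372, -340968), Pow(Add(211654, Add(153, -256)), -1)) = Mul(61404, Pow(Add(211654, -103), -1)) = Mul(61404, Pow(211551, -1)) = Mul(61404, Rational(1, 211551)) = Rational(20468, 70517)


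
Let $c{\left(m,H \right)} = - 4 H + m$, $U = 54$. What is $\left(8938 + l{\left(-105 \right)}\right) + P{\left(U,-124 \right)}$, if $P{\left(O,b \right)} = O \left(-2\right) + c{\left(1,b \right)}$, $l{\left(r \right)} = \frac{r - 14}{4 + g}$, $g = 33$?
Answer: $\frac{344980}{37} \approx 9323.8$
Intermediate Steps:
$c{\left(m,H \right)} = m - 4 H$
$l{\left(r \right)} = - \frac{14}{37} + \frac{r}{37}$ ($l{\left(r \right)} = \frac{r - 14}{4 + 33} = \frac{-14 + r}{37} = \left(-14 + r\right) \frac{1}{37} = - \frac{14}{37} + \frac{r}{37}$)
$P{\left(O,b \right)} = 1 - 4 b - 2 O$ ($P{\left(O,b \right)} = O \left(-2\right) - \left(-1 + 4 b\right) = - 2 O - \left(-1 + 4 b\right) = 1 - 4 b - 2 O$)
$\left(8938 + l{\left(-105 \right)}\right) + P{\left(U,-124 \right)} = \left(8938 + \left(- \frac{14}{37} + \frac{1}{37} \left(-105\right)\right)\right) - -389 = \left(8938 - \frac{119}{37}\right) + \left(1 + 496 - 108\right) = \left(8938 - \frac{119}{37}\right) + 389 = \frac{330587}{37} + 389 = \frac{344980}{37}$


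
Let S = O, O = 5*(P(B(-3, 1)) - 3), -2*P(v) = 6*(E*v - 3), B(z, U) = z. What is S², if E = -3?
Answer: 11025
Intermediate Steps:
P(v) = 9 + 9*v (P(v) = -3*(-3*v - 3) = -3*(-3 - 3*v) = -(-18 - 18*v)/2 = 9 + 9*v)
O = -105 (O = 5*((9 + 9*(-3)) - 3) = 5*((9 - 27) - 3) = 5*(-18 - 3) = 5*(-21) = -105)
S = -105
S² = (-105)² = 11025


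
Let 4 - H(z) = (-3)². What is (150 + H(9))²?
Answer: 21025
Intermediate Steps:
H(z) = -5 (H(z) = 4 - 1*(-3)² = 4 - 1*9 = 4 - 9 = -5)
(150 + H(9))² = (150 - 5)² = 145² = 21025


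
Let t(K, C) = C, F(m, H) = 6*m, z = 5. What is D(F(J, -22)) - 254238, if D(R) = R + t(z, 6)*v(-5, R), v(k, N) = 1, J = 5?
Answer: -254202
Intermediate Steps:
D(R) = 6 + R (D(R) = R + 6*1 = R + 6 = 6 + R)
D(F(J, -22)) - 254238 = (6 + 6*5) - 254238 = (6 + 30) - 254238 = 36 - 254238 = -254202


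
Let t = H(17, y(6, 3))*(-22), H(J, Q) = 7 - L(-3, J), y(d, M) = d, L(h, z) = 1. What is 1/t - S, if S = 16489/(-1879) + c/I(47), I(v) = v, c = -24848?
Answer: 6265209187/11657316 ≈ 537.45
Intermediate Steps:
H(J, Q) = 6 (H(J, Q) = 7 - 1*1 = 7 - 1 = 6)
t = -132 (t = 6*(-22) = -132)
S = -47464375/88313 (S = 16489/(-1879) - 24848/47 = 16489*(-1/1879) - 24848*1/47 = -16489/1879 - 24848/47 = -47464375/88313 ≈ -537.46)
1/t - S = 1/(-132) - 1*(-47464375/88313) = -1/132 + 47464375/88313 = 6265209187/11657316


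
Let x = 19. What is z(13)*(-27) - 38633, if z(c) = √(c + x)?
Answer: -38633 - 108*√2 ≈ -38786.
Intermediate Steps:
z(c) = √(19 + c) (z(c) = √(c + 19) = √(19 + c))
z(13)*(-27) - 38633 = √(19 + 13)*(-27) - 38633 = √32*(-27) - 38633 = (4*√2)*(-27) - 38633 = -108*√2 - 38633 = -38633 - 108*√2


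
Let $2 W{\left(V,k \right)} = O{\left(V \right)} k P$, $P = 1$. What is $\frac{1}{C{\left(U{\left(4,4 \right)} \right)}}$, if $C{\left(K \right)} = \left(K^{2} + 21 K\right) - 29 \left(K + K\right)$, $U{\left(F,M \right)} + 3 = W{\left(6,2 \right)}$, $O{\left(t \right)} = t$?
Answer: $- \frac{1}{102} \approx -0.0098039$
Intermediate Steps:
$W{\left(V,k \right)} = \frac{V k}{2}$ ($W{\left(V,k \right)} = \frac{V k 1}{2} = \frac{V k}{2}$)
$U{\left(F,M \right)} = 3$ ($U{\left(F,M \right)} = -3 + \frac{1}{2} \cdot 6 \cdot 2 = -3 + 6 = 3$)
$C{\left(K \right)} = K^{2} - 37 K$ ($C{\left(K \right)} = \left(K^{2} + 21 K\right) - 29 \cdot 2 K = \left(K^{2} + 21 K\right) - 58 K = K^{2} - 37 K$)
$\frac{1}{C{\left(U{\left(4,4 \right)} \right)}} = \frac{1}{3 \left(-37 + 3\right)} = \frac{1}{3 \left(-34\right)} = \frac{1}{-102} = - \frac{1}{102}$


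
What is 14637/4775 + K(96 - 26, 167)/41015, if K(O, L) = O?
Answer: 120134161/39169325 ≈ 3.0670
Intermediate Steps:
14637/4775 + K(96 - 26, 167)/41015 = 14637/4775 + (96 - 26)/41015 = 14637*(1/4775) + 70*(1/41015) = 14637/4775 + 14/8203 = 120134161/39169325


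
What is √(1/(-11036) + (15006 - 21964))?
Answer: I*√211859441151/5518 ≈ 83.415*I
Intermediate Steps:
√(1/(-11036) + (15006 - 21964)) = √(-1/11036 - 6958) = √(-76788489/11036) = I*√211859441151/5518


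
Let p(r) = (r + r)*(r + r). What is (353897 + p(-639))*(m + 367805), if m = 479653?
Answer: 1684052435898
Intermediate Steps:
p(r) = 4*r**2 (p(r) = (2*r)*(2*r) = 4*r**2)
(353897 + p(-639))*(m + 367805) = (353897 + 4*(-639)**2)*(479653 + 367805) = (353897 + 4*408321)*847458 = (353897 + 1633284)*847458 = 1987181*847458 = 1684052435898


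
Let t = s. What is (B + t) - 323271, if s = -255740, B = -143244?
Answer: -722255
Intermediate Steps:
t = -255740
(B + t) - 323271 = (-143244 - 255740) - 323271 = -398984 - 323271 = -722255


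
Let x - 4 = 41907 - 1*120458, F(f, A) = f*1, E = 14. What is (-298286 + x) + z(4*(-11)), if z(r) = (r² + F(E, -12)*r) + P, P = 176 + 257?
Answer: -375080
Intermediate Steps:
F(f, A) = f
x = -78547 (x = 4 + (41907 - 1*120458) = 4 + (41907 - 120458) = 4 - 78551 = -78547)
P = 433
z(r) = 433 + r² + 14*r (z(r) = (r² + 14*r) + 433 = 433 + r² + 14*r)
(-298286 + x) + z(4*(-11)) = (-298286 - 78547) + (433 + (4*(-11))² + 14*(4*(-11))) = -376833 + (433 + (-44)² + 14*(-44)) = -376833 + (433 + 1936 - 616) = -376833 + 1753 = -375080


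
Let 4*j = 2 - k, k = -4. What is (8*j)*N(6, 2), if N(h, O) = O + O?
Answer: 48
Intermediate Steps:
N(h, O) = 2*O
j = 3/2 (j = (2 - 1*(-4))/4 = (2 + 4)/4 = (¼)*6 = 3/2 ≈ 1.5000)
(8*j)*N(6, 2) = (8*(3/2))*(2*2) = 12*4 = 48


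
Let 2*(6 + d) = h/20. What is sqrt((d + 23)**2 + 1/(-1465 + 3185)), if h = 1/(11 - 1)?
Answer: sqrt(85523080249)/17200 ≈ 17.003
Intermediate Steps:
h = 1/10 ≈ 0.10000
d = -2399/400 (d = -6 + ((1/10)/20)/2 = -6 + ((1/10)*(1/20))/2 = -6 + (1/2)*(1/200) = -6 + 1/400 = -2399/400 ≈ -5.9975)
sqrt((d + 23)**2 + 1/(-1465 + 3185)) = sqrt((-2399/400 + 23)**2 + 1/(-1465 + 3185)) = sqrt((6801/400)**2 + 1/1720) = sqrt(46253601/160000 + 1/1720) = sqrt(1988908843/6880000) = sqrt(85523080249)/17200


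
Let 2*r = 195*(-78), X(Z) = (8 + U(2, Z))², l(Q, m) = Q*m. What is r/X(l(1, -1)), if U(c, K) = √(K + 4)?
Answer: -7605/(8 + √3)² ≈ -80.295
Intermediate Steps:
U(c, K) = √(4 + K)
X(Z) = (8 + √(4 + Z))²
r = -7605 (r = (195*(-78))/2 = (½)*(-15210) = -7605)
r/X(l(1, -1)) = -7605/(8 + √(4 + 1*(-1)))² = -7605/(8 + √(4 - 1))² = -7605/(8 + √3)²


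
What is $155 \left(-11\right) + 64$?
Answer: $-1641$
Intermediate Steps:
$155 \left(-11\right) + 64 = -1705 + 64 = -1641$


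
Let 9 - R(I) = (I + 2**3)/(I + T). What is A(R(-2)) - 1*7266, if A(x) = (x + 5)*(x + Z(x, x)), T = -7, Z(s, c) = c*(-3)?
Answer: -67946/9 ≈ -7549.6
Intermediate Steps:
Z(s, c) = -3*c
R(I) = 9 - (8 + I)/(-7 + I) (R(I) = 9 - (I + 2**3)/(I - 7) = 9 - (I + 8)/(-7 + I) = 9 - (8 + I)/(-7 + I))
A(x) = -2*x*(5 + x) (A(x) = (x + 5)*(x - 3*x) = (5 + x)*(-2*x) = -2*x*(5 + x))
A(R(-2)) - 1*7266 = 2*((-71 + 8*(-2))/(-7 - 2))*(-5 - (-71 + 8*(-2))/(-7 - 2)) - 1*7266 = 2*((-71 - 16)/(-9))*(-5 - (-71 - 16)/(-9)) - 7266 = 2*(-1/9*(-87))*(-5 - (-1)*(-87)/9) - 7266 = 2*(29/3)*(-5 - 1*29/3) - 7266 = 2*(29/3)*(-5 - 29/3) - 7266 = 2*(29/3)*(-44/3) - 7266 = -2552/9 - 7266 = -67946/9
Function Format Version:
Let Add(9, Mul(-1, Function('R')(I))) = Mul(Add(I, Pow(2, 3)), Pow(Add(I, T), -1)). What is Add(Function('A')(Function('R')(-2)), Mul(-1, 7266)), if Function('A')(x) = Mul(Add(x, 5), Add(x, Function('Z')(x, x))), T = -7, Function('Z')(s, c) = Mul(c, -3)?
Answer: Rational(-67946, 9) ≈ -7549.6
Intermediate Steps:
Function('Z')(s, c) = Mul(-3, c)
Function('R')(I) = Add(9, Mul(-1, Pow(Add(-7, I), -1), Add(8, I))) (Function('R')(I) = Add(9, Mul(-1, Mul(Add(I, Pow(2, 3)), Pow(Add(I, -7), -1)))) = Add(9, Mul(-1, Mul(Add(I, 8), Pow(Add(-7, I), -1)))) = Add(9, Mul(-1, Mul(Add(8, I), Pow(Add(-7, I), -1)))) = Add(9, Mul(-1, Mul(Pow(Add(-7, I), -1), Add(8, I)))) = Add(9, Mul(-1, Pow(Add(-7, I), -1), Add(8, I))))
Function('A')(x) = Mul(-2, x, Add(5, x)) (Function('A')(x) = Mul(Add(x, 5), Add(x, Mul(-3, x))) = Mul(Add(5, x), Mul(-2, x)) = Mul(-2, x, Add(5, x)))
Add(Function('A')(Function('R')(-2)), Mul(-1, 7266)) = Add(Mul(2, Mul(Pow(Add(-7, -2), -1), Add(-71, Mul(8, -2))), Add(-5, Mul(-1, Mul(Pow(Add(-7, -2), -1), Add(-71, Mul(8, -2)))))), Mul(-1, 7266)) = Add(Mul(2, Mul(Pow(-9, -1), Add(-71, -16)), Add(-5, Mul(-1, Mul(Pow(-9, -1), Add(-71, -16))))), -7266) = Add(Mul(2, Mul(Rational(-1, 9), -87), Add(-5, Mul(-1, Mul(Rational(-1, 9), -87)))), -7266) = Add(Mul(2, Rational(29, 3), Add(-5, Mul(-1, Rational(29, 3)))), -7266) = Add(Mul(2, Rational(29, 3), Add(-5, Rational(-29, 3))), -7266) = Add(Mul(2, Rational(29, 3), Rational(-44, 3)), -7266) = Add(Rational(-2552, 9), -7266) = Rational(-67946, 9)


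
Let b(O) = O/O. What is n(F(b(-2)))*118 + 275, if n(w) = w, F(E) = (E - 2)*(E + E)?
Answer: 39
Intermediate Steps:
b(O) = 1
F(E) = 2*E*(-2 + E) (F(E) = (-2 + E)*(2*E) = 2*E*(-2 + E))
n(F(b(-2)))*118 + 275 = (2*1*(-2 + 1))*118 + 275 = (2*1*(-1))*118 + 275 = -2*118 + 275 = -236 + 275 = 39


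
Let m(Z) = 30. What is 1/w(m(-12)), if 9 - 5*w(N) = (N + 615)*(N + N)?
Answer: -5/38691 ≈ -0.00012923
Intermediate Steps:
w(N) = 9/5 - 2*N*(615 + N)/5 (w(N) = 9/5 - (N + 615)*(N + N)/5 = 9/5 - (615 + N)*2*N/5 = 9/5 - 2*N*(615 + N)/5)
1/w(m(-12)) = 1/(9/5 - 246*30 - ⅖*30²) = 1/(9/5 - 7380 - ⅖*900) = 1/(9/5 - 7380 - 360) = 1/(-38691/5) = -5/38691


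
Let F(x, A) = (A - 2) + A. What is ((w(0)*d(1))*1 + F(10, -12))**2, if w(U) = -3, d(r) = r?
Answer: 841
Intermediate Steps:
F(x, A) = -2 + 2*A (F(x, A) = (-2 + A) + A = -2 + 2*A)
((w(0)*d(1))*1 + F(10, -12))**2 = (-3*1*1 + (-2 + 2*(-12)))**2 = (-3*1 + (-2 - 24))**2 = (-3 - 26)**2 = (-29)**2 = 841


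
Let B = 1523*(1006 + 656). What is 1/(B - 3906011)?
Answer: -1/1374785 ≈ -7.2739e-7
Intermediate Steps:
B = 2531226 (B = 1523*1662 = 2531226)
1/(B - 3906011) = 1/(2531226 - 3906011) = 1/(-1374785) = -1/1374785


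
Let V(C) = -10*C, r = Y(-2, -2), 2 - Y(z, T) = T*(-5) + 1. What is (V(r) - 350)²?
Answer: 67600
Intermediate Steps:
Y(z, T) = 1 + 5*T (Y(z, T) = 2 - (T*(-5) + 1) = 2 - (-5*T + 1) = 2 - (1 - 5*T) = 2 + (-1 + 5*T) = 1 + 5*T)
r = -9 (r = 1 + 5*(-2) = 1 - 10 = -9)
(V(r) - 350)² = (-10*(-9) - 350)² = (90 - 350)² = (-260)² = 67600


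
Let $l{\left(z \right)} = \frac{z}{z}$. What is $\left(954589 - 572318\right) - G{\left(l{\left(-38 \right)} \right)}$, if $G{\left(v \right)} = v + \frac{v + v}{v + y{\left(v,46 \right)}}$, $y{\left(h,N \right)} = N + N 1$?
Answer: $\frac{35551108}{93} \approx 3.8227 \cdot 10^{5}$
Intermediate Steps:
$y{\left(h,N \right)} = 2 N$ ($y{\left(h,N \right)} = N + N = 2 N$)
$l{\left(z \right)} = 1$
$G{\left(v \right)} = v + \frac{2 v}{92 + v}$ ($G{\left(v \right)} = v + \frac{v + v}{v + 2 \cdot 46} = v + \frac{2 v}{v + 92} = v + \frac{2 v}{92 + v}$)
$\left(954589 - 572318\right) - G{\left(l{\left(-38 \right)} \right)} = \left(954589 - 572318\right) - 1 \frac{1}{92 + 1} \left(94 + 1\right) = 382271 - 1 \cdot \frac{1}{93} \cdot 95 = 382271 - \frac{95}{93} = \frac{35551108}{93}$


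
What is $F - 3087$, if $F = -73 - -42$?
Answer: $-3118$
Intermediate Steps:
$F = -31$ ($F = -73 + 42 = -31$)
$F - 3087 = -31 - 3087 = -3118$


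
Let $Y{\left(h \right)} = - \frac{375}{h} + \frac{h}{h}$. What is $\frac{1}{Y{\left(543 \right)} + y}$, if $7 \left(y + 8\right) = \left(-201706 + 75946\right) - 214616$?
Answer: $- \frac{1267}{61617800} \approx -2.0562 \cdot 10^{-5}$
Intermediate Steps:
$Y{\left(h \right)} = 1 - \frac{375}{h}$ ($Y{\left(h \right)} = - \frac{375}{h} + 1 = 1 - \frac{375}{h}$)
$y = - \frac{340432}{7}$ ($y = -8 + \frac{\left(-201706 + 75946\right) - 214616}{7} = -8 + \frac{-125760 - 214616}{7} = -8 + \frac{1}{7} \left(-340376\right) = -8 - \frac{340376}{7} = - \frac{340432}{7} \approx -48633.0$)
$\frac{1}{Y{\left(543 \right)} + y} = \frac{1}{\frac{-375 + 543}{543} - \frac{340432}{7}} = \frac{1}{\frac{1}{543} \cdot 168 - \frac{340432}{7}} = \frac{1}{\frac{56}{181} - \frac{340432}{7}} = \frac{1}{- \frac{61617800}{1267}} = - \frac{1267}{61617800}$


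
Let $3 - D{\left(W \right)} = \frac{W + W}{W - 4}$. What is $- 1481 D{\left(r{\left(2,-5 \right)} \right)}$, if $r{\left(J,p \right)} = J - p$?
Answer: $\frac{7405}{3} \approx 2468.3$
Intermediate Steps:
$D{\left(W \right)} = 3 - \frac{2 W}{-4 + W}$ ($D{\left(W \right)} = 3 - \frac{W + W}{W - 4} = 3 - \frac{2 W}{-4 + W}$)
$- 1481 D{\left(r{\left(2,-5 \right)} \right)} = - 1481 \frac{-12 + \left(2 - -5\right)}{-4 + \left(2 - -5\right)} = - 1481 \frac{-12 + \left(2 + 5\right)}{-4 + \left(2 + 5\right)} = - 1481 \frac{-12 + 7}{-4 + 7} = - 1481 \cdot \frac{1}{3} \left(-5\right) = \left(-1481\right) \left(- \frac{5}{3}\right) = \frac{7405}{3}$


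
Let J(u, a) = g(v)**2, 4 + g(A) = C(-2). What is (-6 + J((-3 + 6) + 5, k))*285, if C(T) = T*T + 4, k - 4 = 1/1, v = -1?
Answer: 2850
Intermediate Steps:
k = 5 (k = 4 + 1/1 = 4 + 1 = 5)
C(T) = 4 + T**2 (C(T) = T**2 + 4 = 4 + T**2)
g(A) = 4 (g(A) = -4 + (4 + (-2)**2) = -4 + (4 + 4) = -4 + 8 = 4)
J(u, a) = 16 (J(u, a) = 4**2 = 16)
(-6 + J((-3 + 6) + 5, k))*285 = (-6 + 16)*285 = 10*285 = 2850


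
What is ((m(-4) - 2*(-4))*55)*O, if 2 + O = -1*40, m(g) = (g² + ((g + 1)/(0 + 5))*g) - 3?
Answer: -54054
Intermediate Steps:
m(g) = -3 + g² + g*(⅕ + g/5) (m(g) = (g² + ((1 + g)/5)*g) - 3 = (g² + ((1 + g)*(⅕))*g) - 3 = (g² + (⅕ + g/5)*g) - 3 = (g² + g*(⅕ + g/5)) - 3 = -3 + g² + g*(⅕ + g/5))
O = -42 (O = -2 - 1*40 = -2 - 40 = -42)
((m(-4) - 2*(-4))*55)*O = (((-3 + (⅕)*(-4) + (6/5)*(-4)²) - 2*(-4))*55)*(-42) = (((-3 - ⅘ + (6/5)*16) + 8)*55)*(-42) = (((-3 - ⅘ + 96/5) + 8)*55)*(-42) = ((77/5 + 8)*55)*(-42) = ((117/5)*55)*(-42) = 1287*(-42) = -54054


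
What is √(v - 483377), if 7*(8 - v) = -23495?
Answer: 2*I*√5880154/7 ≈ 692.83*I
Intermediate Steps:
v = 23551/7 (v = 8 - ⅐*(-23495) = 8 + 23495/7 = 23551/7 ≈ 3364.4)
√(v - 483377) = √(23551/7 - 483377) = √(-3360088/7) = 2*I*√5880154/7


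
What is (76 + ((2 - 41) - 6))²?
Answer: 961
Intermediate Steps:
(76 + ((2 - 41) - 6))² = (76 + (-39 - 6))² = (76 - 45)² = 31² = 961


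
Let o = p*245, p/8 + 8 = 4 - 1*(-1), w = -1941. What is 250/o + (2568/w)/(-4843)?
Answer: -77832197/1842451548 ≈ -0.042244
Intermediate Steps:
p = -24 (p = -64 + 8*(4 - 1*(-1)) = -64 + 8*(4 + 1) = -64 + 8*5 = -64 + 40 = -24)
o = -5880 (o = -24*245 = -5880)
250/o + (2568/w)/(-4843) = 250/(-5880) + (2568/(-1941))/(-4843) = 250*(-1/5880) + (2568*(-1/1941))*(-1/4843) = -25/588 - 856/647*(-1/4843) = -25/588 + 856/3133421 = -77832197/1842451548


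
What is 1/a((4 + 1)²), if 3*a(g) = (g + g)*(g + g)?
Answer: 3/2500 ≈ 0.0012000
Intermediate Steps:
a(g) = 4*g²/3 (a(g) = ((g + g)*(g + g))/3 = ((2*g)*(2*g))/3 = (4*g²)/3 = 4*g²/3)
1/a((4 + 1)²) = 1/(4*((4 + 1)²)²/3) = 1/(4*(5²)²/3) = 1/((4/3)*25²) = 1/((4/3)*625) = 1/(2500/3) = 3/2500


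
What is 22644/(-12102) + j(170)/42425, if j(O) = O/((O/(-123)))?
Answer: -160360041/85571225 ≈ -1.8740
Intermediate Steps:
j(O) = -123 (j(O) = O/((O*(-1/123))) = O/((-O/123)) = O*(-123/O) = -123)
22644/(-12102) + j(170)/42425 = 22644/(-12102) - 123/42425 = 22644*(-1/12102) - 123*1/42425 = -3774/2017 - 123/42425 = -160360041/85571225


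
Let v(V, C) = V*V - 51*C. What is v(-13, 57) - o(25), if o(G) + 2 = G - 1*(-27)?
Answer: -2788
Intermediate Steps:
v(V, C) = V**2 - 51*C
o(G) = 25 + G (o(G) = -2 + (G - 1*(-27)) = -2 + (G + 27) = -2 + (27 + G) = 25 + G)
v(-13, 57) - o(25) = ((-13)**2 - 51*57) - (25 + 25) = (169 - 2907) - 1*50 = -2738 - 50 = -2788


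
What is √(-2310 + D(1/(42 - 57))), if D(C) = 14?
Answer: 2*I*√574 ≈ 47.917*I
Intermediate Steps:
√(-2310 + D(1/(42 - 57))) = √(-2310 + 14) = √(-2296) = 2*I*√574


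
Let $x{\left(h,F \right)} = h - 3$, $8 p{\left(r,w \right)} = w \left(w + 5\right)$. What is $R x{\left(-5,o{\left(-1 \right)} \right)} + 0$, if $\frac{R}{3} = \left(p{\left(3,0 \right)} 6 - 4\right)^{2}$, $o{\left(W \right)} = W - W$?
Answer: $-384$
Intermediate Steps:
$p{\left(r,w \right)} = \frac{w \left(5 + w\right)}{8}$ ($p{\left(r,w \right)} = \frac{w \left(w + 5\right)}{8} = \frac{w \left(5 + w\right)}{8}$)
$o{\left(W \right)} = 0$
$x{\left(h,F \right)} = -3 + h$
$R = 48$ ($R = 3 \left(\frac{1}{8} \cdot 0 \left(5 + 0\right) 6 - 4\right)^{2} = 3 \left(\frac{1}{8} \cdot 0 \cdot 5 \cdot 6 - 4\right)^{2} = 3 \left(0 \cdot 6 - 4\right)^{2} = 3 \left(0 - 4\right)^{2} = 3 \left(-4\right)^{2} = 3 \cdot 16 = 48$)
$R x{\left(-5,o{\left(-1 \right)} \right)} + 0 = 48 \left(-3 - 5\right) + 0 = 48 \left(-8\right) + 0 = -384 + 0 = -384$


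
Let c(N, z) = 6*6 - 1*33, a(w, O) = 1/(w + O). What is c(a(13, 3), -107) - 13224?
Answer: -13221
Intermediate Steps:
a(w, O) = 1/(O + w)
c(N, z) = 3 (c(N, z) = 36 - 33 = 3)
c(a(13, 3), -107) - 13224 = 3 - 13224 = -13221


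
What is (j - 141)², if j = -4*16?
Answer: 42025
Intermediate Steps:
j = -64
(j - 141)² = (-64 - 141)² = (-205)² = 42025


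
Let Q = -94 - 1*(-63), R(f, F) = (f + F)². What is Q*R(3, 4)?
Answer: -1519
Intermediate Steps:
R(f, F) = (F + f)²
Q = -31 (Q = -94 + 63 = -31)
Q*R(3, 4) = -31*(4 + 3)² = -31*7² = -31*49 = -1519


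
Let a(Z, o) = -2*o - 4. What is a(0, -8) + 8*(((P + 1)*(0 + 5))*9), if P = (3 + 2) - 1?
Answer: 1812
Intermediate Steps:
P = 4 (P = 5 - 1 = 4)
a(Z, o) = -4 - 2*o
a(0, -8) + 8*(((P + 1)*(0 + 5))*9) = (-4 - 2*(-8)) + 8*(((4 + 1)*(0 + 5))*9) = (-4 + 16) + 8*((5*5)*9) = 12 + 8*(25*9) = 12 + 8*225 = 12 + 1800 = 1812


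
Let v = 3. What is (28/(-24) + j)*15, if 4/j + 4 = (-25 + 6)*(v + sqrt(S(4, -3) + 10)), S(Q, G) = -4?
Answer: -12349/622 + 228*sqrt(6)/311 ≈ -18.058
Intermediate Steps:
j = 4/(-61 - 19*sqrt(6)) (j = 4/(-4 + (-25 + 6)*(3 + sqrt(-4 + 10))) = 4/(-4 - 19*(3 + sqrt(6))) = 4/(-4 + (-57 - 19*sqrt(6))) = 4/(-61 - 19*sqrt(6)) ≈ -0.037195)
(28/(-24) + j)*15 = (28/(-24) + (-244/1555 + 76*sqrt(6)/1555))*15 = (28*(-1/24) + (-244/1555 + 76*sqrt(6)/1555))*15 = (-7/6 + (-244/1555 + 76*sqrt(6)/1555))*15 = (-12349/9330 + 76*sqrt(6)/1555)*15 = -12349/622 + 228*sqrt(6)/311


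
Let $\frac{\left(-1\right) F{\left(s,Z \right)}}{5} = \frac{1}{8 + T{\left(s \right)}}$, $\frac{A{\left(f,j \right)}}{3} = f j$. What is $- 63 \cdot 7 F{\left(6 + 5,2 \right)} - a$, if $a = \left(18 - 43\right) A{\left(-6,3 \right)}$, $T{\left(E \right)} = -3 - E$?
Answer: $- \frac{3435}{2} \approx -1717.5$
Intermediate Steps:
$A{\left(f,j \right)} = 3 f j$
$a = 1350$ ($a = \left(18 - 43\right) 3 \left(-6\right) 3 = \left(-25\right) \left(-54\right) = 1350$)
$F{\left(s,Z \right)} = - \frac{5}{5 - s}$ ($F{\left(s,Z \right)} = - \frac{5}{8 - \left(3 + s\right)} = - \frac{5}{5 - s}$)
$- 63 \cdot 7 F{\left(6 + 5,2 \right)} - a = - 63 \cdot 7 \frac{5}{-5 + \left(6 + 5\right)} - 1350 = - 63 \cdot 7 \frac{5}{-5 + 11} - 1350 = - 63 \cdot 7 \cdot \frac{5}{6} - 1350 = \left(-63\right) \frac{35}{6} - 1350 = - \frac{735}{2} - 1350 = - \frac{3435}{2}$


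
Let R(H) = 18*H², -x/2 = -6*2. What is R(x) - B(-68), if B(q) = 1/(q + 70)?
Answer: 20735/2 ≈ 10368.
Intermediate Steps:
x = 24 (x = -(-12)*2 = -2*(-12) = 24)
B(q) = 1/(70 + q)
R(x) - B(-68) = 18*24² - 1/(70 - 68) = 18*576 - 1/2 = 10368 - 1*½ = 10368 - ½ = 20735/2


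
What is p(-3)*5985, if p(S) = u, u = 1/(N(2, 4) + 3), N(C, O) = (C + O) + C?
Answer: 5985/11 ≈ 544.09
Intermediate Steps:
N(C, O) = O + 2*C
u = 1/11 (u = 1/((4 + 2*2) + 3) = 1/((4 + 4) + 3) = 1/(8 + 3) = 1/11 ≈ 0.090909)
p(S) = 1/11
p(-3)*5985 = (1/11)*5985 = 5985/11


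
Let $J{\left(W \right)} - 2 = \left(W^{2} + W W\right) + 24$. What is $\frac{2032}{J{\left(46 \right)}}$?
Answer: $\frac{1016}{2129} \approx 0.47722$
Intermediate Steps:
$J{\left(W \right)} = 26 + 2 W^{2}$ ($J{\left(W \right)} = 2 + \left(\left(W^{2} + W W\right) + 24\right) = 2 + \left(\left(W^{2} + W^{2}\right) + 24\right) = 2 + \left(2 W^{2} + 24\right) = 2 + \left(24 + 2 W^{2}\right) = 26 + 2 W^{2}$)
$\frac{2032}{J{\left(46 \right)}} = \frac{2032}{26 + 2 \cdot 46^{2}} = \frac{2032}{26 + 2 \cdot 2116} = \frac{2032}{26 + 4232} = \frac{2032}{4258} = 2032 \cdot \frac{1}{4258} = \frac{1016}{2129}$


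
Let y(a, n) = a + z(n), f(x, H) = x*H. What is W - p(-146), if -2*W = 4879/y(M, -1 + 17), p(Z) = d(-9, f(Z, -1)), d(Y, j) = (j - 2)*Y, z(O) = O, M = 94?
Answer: 280241/220 ≈ 1273.8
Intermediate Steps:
f(x, H) = H*x
y(a, n) = a + n
d(Y, j) = Y*(-2 + j) (d(Y, j) = (-2 + j)*Y = Y*(-2 + j))
p(Z) = 18 + 9*Z (p(Z) = -9*(-2 - Z) = 18 + 9*Z)
W = -4879/220 (W = -4879/(2*(94 + (-1 + 17))) = -4879/(2*(94 + 16)) = -4879/(2*110) = -1/2*4879/110 = -4879/220 ≈ -22.177)
W - p(-146) = -4879/220 - (18 + 9*(-146)) = -4879/220 - (18 - 1314) = -4879/220 - 1*(-1296) = -4879/220 + 1296 = 280241/220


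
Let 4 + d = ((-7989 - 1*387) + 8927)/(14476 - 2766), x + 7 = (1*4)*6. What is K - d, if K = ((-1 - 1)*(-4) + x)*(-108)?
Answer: -31570711/11710 ≈ -2696.0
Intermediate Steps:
x = 17 (x = -7 + (1*4)*6 = -7 + 4*6 = -7 + 24 = 17)
K = -2700 (K = ((-1 - 1)*(-4) + 17)*(-108) = (-2*(-4) + 17)*(-108) = (8 + 17)*(-108) = 25*(-108) = -2700)
d = -46289/11710 (d = -4 + ((-7989 - 1*387) + 8927)/(14476 - 2766) = -4 + ((-7989 - 387) + 8927)/11710 = -4 + (-8376 + 8927)*(1/11710) = -4 + 551*(1/11710) = -4 + 551/11710 = -46289/11710 ≈ -3.9529)
K - d = -2700 - 1*(-46289/11710) = -2700 + 46289/11710 = -31570711/11710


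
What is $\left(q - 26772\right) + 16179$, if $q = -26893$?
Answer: $-37486$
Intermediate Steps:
$\left(q - 26772\right) + 16179 = \left(-26893 - 26772\right) + 16179 = -53665 + 16179 = -37486$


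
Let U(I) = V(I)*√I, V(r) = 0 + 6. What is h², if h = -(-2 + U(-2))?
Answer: -68 - 24*I*√2 ≈ -68.0 - 33.941*I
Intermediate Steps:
V(r) = 6
U(I) = 6*√I
h = 2 - 6*I*√2 (h = -(-2 + 6*√(-2)) = -(-2 + 6*(I*√2)) = -(-2 + 6*I*√2) = 2 - 6*I*√2 ≈ 2.0 - 8.4853*I)
h² = (2 - 6*I*√2)²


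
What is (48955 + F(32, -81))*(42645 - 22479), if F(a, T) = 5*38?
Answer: 991058070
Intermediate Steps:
F(a, T) = 190
(48955 + F(32, -81))*(42645 - 22479) = (48955 + 190)*(42645 - 22479) = 49145*20166 = 991058070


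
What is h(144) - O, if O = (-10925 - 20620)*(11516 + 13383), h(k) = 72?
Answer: 785439027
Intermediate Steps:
O = -785438955 (O = -31545*24899 = -785438955)
h(144) - O = 72 - 1*(-785438955) = 72 + 785438955 = 785439027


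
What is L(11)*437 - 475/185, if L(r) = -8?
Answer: -129447/37 ≈ -3498.6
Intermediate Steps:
L(11)*437 - 475/185 = -8*437 - 475/185 = -3496 - 475*1/185 = -3496 - 95/37 = -129447/37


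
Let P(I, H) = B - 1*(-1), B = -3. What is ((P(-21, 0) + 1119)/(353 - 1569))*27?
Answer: -30159/1216 ≈ -24.802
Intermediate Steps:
P(I, H) = -2 (P(I, H) = -3 - 1*(-1) = -3 + 1 = -2)
((P(-21, 0) + 1119)/(353 - 1569))*27 = ((-2 + 1119)/(353 - 1569))*27 = (1117/(-1216))*27 = (1117*(-1/1216))*27 = -1117/1216*27 = -30159/1216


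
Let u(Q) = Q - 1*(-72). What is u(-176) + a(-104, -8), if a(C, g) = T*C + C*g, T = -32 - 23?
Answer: 6448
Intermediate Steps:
T = -55
a(C, g) = -55*C + C*g
u(Q) = 72 + Q (u(Q) = Q + 72 = 72 + Q)
u(-176) + a(-104, -8) = (72 - 176) - 104*(-55 - 8) = -104 - 104*(-63) = -104 + 6552 = 6448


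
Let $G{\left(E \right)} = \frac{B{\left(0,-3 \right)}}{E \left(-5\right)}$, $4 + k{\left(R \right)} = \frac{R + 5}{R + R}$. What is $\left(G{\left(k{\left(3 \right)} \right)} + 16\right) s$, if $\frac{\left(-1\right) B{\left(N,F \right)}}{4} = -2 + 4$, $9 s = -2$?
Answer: $- \frac{154}{45} \approx -3.4222$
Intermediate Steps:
$s = - \frac{2}{9}$ ($s = \frac{1}{9} \left(-2\right) = - \frac{2}{9} \approx -0.22222$)
$k{\left(R \right)} = -4 + \frac{5 + R}{2 R}$ ($k{\left(R \right)} = -4 + \frac{R + 5}{R + R} = -4 + \frac{5 + R}{2 R}$)
$B{\left(N,F \right)} = -8$ ($B{\left(N,F \right)} = - 4 \left(-2 + 4\right) = \left(-4\right) 2 = -8$)
$G{\left(E \right)} = \frac{8}{5 E}$ ($G{\left(E \right)} = - \frac{8}{E \left(-5\right)} = - \frac{8}{\left(-5\right) E} = - 8 \left(- \frac{1}{5 E}\right) = \frac{8}{5 E}$)
$\left(G{\left(k{\left(3 \right)} \right)} + 16\right) s = \left(\frac{8}{5 \frac{5 - 21}{2 \cdot 3}} + 16\right) \left(- \frac{2}{9}\right) = \left(\frac{8}{5 \cdot \frac{1}{2} \cdot \frac{1}{3} \left(5 - 21\right)} + 16\right) \left(- \frac{2}{9}\right) = \left(\frac{8}{5 \cdot \frac{1}{2} \cdot \frac{1}{3} \left(-16\right)} + 16\right) \left(- \frac{2}{9}\right) = \left(\frac{8}{5 \left(- \frac{8}{3}\right)} + 16\right) \left(- \frac{2}{9}\right) = \left(\frac{8}{5} \left(- \frac{3}{8}\right) + 16\right) \left(- \frac{2}{9}\right) = \left(- \frac{3}{5} + 16\right) \left(- \frac{2}{9}\right) = \frac{77}{5} \left(- \frac{2}{9}\right) = - \frac{154}{45}$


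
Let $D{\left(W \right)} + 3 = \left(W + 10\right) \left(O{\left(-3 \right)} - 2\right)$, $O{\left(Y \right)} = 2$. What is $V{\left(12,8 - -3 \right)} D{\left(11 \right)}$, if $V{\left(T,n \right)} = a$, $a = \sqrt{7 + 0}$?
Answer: $- 3 \sqrt{7} \approx -7.9373$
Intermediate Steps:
$a = \sqrt{7} \approx 2.6458$
$V{\left(T,n \right)} = \sqrt{7}$
$D{\left(W \right)} = -3$ ($D{\left(W \right)} = -3 + \left(W + 10\right) \left(2 - 2\right) = -3 + \left(10 + W\right) 0 = -3 + 0 = -3$)
$V{\left(12,8 - -3 \right)} D{\left(11 \right)} = \sqrt{7} \left(-3\right) = - 3 \sqrt{7}$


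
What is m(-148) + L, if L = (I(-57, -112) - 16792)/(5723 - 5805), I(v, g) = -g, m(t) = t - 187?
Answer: -5395/41 ≈ -131.59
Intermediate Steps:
m(t) = -187 + t
L = 8340/41 (L = (-1*(-112) - 16792)/(5723 - 5805) = (112 - 16792)/(-82) = -16680*(-1/82) = 8340/41 ≈ 203.41)
m(-148) + L = (-187 - 148) + 8340/41 = -335 + 8340/41 = -5395/41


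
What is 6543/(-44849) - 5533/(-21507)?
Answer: 107429216/964567443 ≈ 0.11138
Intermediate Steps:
6543/(-44849) - 5533/(-21507) = 6543*(-1/44849) - 5533*(-1/21507) = -6543/44849 + 5533/21507 = 107429216/964567443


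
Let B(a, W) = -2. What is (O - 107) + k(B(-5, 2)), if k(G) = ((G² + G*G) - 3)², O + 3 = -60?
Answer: -145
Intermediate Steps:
O = -63 (O = -3 - 60 = -63)
k(G) = (-3 + 2*G²)² (k(G) = ((G² + G²) - 3)² = (2*G² - 3)² = (-3 + 2*G²)²)
(O - 107) + k(B(-5, 2)) = (-63 - 107) + (-3 + 2*(-2)²)² = -170 + (-3 + 2*4)² = -170 + (-3 + 8)² = -170 + 5² = -170 + 25 = -145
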